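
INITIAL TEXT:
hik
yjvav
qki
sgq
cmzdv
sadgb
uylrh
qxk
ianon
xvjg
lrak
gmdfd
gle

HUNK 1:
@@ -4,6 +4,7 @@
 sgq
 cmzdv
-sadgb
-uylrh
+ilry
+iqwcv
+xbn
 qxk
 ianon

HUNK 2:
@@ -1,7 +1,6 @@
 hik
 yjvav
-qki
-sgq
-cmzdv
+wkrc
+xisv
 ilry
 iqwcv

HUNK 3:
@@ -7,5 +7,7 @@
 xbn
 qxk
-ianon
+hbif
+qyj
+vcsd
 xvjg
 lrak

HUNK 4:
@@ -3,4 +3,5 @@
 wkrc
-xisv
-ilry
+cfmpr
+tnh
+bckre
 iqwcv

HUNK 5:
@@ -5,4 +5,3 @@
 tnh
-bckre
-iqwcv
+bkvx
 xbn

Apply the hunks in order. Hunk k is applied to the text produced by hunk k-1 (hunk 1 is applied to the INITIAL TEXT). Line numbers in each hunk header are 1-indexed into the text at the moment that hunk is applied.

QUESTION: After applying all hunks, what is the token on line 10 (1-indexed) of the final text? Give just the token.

Answer: qyj

Derivation:
Hunk 1: at line 4 remove [sadgb,uylrh] add [ilry,iqwcv,xbn] -> 14 lines: hik yjvav qki sgq cmzdv ilry iqwcv xbn qxk ianon xvjg lrak gmdfd gle
Hunk 2: at line 1 remove [qki,sgq,cmzdv] add [wkrc,xisv] -> 13 lines: hik yjvav wkrc xisv ilry iqwcv xbn qxk ianon xvjg lrak gmdfd gle
Hunk 3: at line 7 remove [ianon] add [hbif,qyj,vcsd] -> 15 lines: hik yjvav wkrc xisv ilry iqwcv xbn qxk hbif qyj vcsd xvjg lrak gmdfd gle
Hunk 4: at line 3 remove [xisv,ilry] add [cfmpr,tnh,bckre] -> 16 lines: hik yjvav wkrc cfmpr tnh bckre iqwcv xbn qxk hbif qyj vcsd xvjg lrak gmdfd gle
Hunk 5: at line 5 remove [bckre,iqwcv] add [bkvx] -> 15 lines: hik yjvav wkrc cfmpr tnh bkvx xbn qxk hbif qyj vcsd xvjg lrak gmdfd gle
Final line 10: qyj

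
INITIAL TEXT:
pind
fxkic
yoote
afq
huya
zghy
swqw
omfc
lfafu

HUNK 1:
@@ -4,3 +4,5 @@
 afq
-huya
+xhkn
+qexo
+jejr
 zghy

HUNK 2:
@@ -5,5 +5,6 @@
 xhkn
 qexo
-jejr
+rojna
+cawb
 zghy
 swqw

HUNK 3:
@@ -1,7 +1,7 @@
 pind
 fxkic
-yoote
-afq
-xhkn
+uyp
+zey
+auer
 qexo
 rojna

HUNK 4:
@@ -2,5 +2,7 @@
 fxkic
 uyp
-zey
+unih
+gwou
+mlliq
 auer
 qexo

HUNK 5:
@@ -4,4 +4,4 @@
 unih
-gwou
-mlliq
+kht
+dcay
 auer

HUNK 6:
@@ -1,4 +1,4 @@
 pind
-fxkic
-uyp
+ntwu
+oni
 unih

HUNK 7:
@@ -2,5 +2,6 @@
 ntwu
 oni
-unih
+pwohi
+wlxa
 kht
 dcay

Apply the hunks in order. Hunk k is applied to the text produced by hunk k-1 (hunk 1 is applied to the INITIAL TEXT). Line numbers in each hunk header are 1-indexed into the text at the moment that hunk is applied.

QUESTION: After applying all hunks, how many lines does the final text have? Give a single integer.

Hunk 1: at line 4 remove [huya] add [xhkn,qexo,jejr] -> 11 lines: pind fxkic yoote afq xhkn qexo jejr zghy swqw omfc lfafu
Hunk 2: at line 5 remove [jejr] add [rojna,cawb] -> 12 lines: pind fxkic yoote afq xhkn qexo rojna cawb zghy swqw omfc lfafu
Hunk 3: at line 1 remove [yoote,afq,xhkn] add [uyp,zey,auer] -> 12 lines: pind fxkic uyp zey auer qexo rojna cawb zghy swqw omfc lfafu
Hunk 4: at line 2 remove [zey] add [unih,gwou,mlliq] -> 14 lines: pind fxkic uyp unih gwou mlliq auer qexo rojna cawb zghy swqw omfc lfafu
Hunk 5: at line 4 remove [gwou,mlliq] add [kht,dcay] -> 14 lines: pind fxkic uyp unih kht dcay auer qexo rojna cawb zghy swqw omfc lfafu
Hunk 6: at line 1 remove [fxkic,uyp] add [ntwu,oni] -> 14 lines: pind ntwu oni unih kht dcay auer qexo rojna cawb zghy swqw omfc lfafu
Hunk 7: at line 2 remove [unih] add [pwohi,wlxa] -> 15 lines: pind ntwu oni pwohi wlxa kht dcay auer qexo rojna cawb zghy swqw omfc lfafu
Final line count: 15

Answer: 15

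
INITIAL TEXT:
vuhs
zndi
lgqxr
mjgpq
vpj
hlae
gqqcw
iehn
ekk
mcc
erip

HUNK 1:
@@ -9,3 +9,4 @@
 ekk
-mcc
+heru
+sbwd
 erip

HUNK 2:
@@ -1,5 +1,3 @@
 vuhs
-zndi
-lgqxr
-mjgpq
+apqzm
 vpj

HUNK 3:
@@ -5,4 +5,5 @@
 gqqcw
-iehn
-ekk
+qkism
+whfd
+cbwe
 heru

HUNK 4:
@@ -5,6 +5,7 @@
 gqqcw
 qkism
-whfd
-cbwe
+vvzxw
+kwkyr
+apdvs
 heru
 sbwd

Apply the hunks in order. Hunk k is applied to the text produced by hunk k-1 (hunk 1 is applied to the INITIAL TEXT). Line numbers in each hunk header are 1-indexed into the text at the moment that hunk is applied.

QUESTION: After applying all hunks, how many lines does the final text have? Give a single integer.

Answer: 12

Derivation:
Hunk 1: at line 9 remove [mcc] add [heru,sbwd] -> 12 lines: vuhs zndi lgqxr mjgpq vpj hlae gqqcw iehn ekk heru sbwd erip
Hunk 2: at line 1 remove [zndi,lgqxr,mjgpq] add [apqzm] -> 10 lines: vuhs apqzm vpj hlae gqqcw iehn ekk heru sbwd erip
Hunk 3: at line 5 remove [iehn,ekk] add [qkism,whfd,cbwe] -> 11 lines: vuhs apqzm vpj hlae gqqcw qkism whfd cbwe heru sbwd erip
Hunk 4: at line 5 remove [whfd,cbwe] add [vvzxw,kwkyr,apdvs] -> 12 lines: vuhs apqzm vpj hlae gqqcw qkism vvzxw kwkyr apdvs heru sbwd erip
Final line count: 12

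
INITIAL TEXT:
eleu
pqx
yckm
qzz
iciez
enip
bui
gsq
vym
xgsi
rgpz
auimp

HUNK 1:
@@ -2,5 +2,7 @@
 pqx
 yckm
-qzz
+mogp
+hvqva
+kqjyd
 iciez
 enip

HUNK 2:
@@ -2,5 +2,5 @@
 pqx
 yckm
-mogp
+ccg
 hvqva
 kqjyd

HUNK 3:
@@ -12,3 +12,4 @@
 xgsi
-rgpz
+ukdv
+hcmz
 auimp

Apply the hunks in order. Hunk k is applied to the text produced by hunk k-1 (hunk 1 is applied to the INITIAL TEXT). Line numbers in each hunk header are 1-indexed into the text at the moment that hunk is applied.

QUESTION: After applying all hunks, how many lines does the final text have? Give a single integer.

Hunk 1: at line 2 remove [qzz] add [mogp,hvqva,kqjyd] -> 14 lines: eleu pqx yckm mogp hvqva kqjyd iciez enip bui gsq vym xgsi rgpz auimp
Hunk 2: at line 2 remove [mogp] add [ccg] -> 14 lines: eleu pqx yckm ccg hvqva kqjyd iciez enip bui gsq vym xgsi rgpz auimp
Hunk 3: at line 12 remove [rgpz] add [ukdv,hcmz] -> 15 lines: eleu pqx yckm ccg hvqva kqjyd iciez enip bui gsq vym xgsi ukdv hcmz auimp
Final line count: 15

Answer: 15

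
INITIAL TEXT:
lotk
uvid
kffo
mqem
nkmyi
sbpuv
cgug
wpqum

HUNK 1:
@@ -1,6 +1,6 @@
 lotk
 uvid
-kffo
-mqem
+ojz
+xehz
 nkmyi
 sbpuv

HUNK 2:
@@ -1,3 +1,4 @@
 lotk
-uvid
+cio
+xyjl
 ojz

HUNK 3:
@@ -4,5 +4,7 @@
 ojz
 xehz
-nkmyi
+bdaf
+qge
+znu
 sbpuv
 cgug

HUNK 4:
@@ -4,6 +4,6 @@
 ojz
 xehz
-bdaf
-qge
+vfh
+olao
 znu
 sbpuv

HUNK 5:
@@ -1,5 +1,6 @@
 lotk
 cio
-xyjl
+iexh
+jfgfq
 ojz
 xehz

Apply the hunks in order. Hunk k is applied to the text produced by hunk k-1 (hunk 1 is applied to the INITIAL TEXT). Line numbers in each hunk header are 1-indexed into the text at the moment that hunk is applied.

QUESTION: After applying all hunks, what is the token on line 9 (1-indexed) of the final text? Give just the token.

Answer: znu

Derivation:
Hunk 1: at line 1 remove [kffo,mqem] add [ojz,xehz] -> 8 lines: lotk uvid ojz xehz nkmyi sbpuv cgug wpqum
Hunk 2: at line 1 remove [uvid] add [cio,xyjl] -> 9 lines: lotk cio xyjl ojz xehz nkmyi sbpuv cgug wpqum
Hunk 3: at line 4 remove [nkmyi] add [bdaf,qge,znu] -> 11 lines: lotk cio xyjl ojz xehz bdaf qge znu sbpuv cgug wpqum
Hunk 4: at line 4 remove [bdaf,qge] add [vfh,olao] -> 11 lines: lotk cio xyjl ojz xehz vfh olao znu sbpuv cgug wpqum
Hunk 5: at line 1 remove [xyjl] add [iexh,jfgfq] -> 12 lines: lotk cio iexh jfgfq ojz xehz vfh olao znu sbpuv cgug wpqum
Final line 9: znu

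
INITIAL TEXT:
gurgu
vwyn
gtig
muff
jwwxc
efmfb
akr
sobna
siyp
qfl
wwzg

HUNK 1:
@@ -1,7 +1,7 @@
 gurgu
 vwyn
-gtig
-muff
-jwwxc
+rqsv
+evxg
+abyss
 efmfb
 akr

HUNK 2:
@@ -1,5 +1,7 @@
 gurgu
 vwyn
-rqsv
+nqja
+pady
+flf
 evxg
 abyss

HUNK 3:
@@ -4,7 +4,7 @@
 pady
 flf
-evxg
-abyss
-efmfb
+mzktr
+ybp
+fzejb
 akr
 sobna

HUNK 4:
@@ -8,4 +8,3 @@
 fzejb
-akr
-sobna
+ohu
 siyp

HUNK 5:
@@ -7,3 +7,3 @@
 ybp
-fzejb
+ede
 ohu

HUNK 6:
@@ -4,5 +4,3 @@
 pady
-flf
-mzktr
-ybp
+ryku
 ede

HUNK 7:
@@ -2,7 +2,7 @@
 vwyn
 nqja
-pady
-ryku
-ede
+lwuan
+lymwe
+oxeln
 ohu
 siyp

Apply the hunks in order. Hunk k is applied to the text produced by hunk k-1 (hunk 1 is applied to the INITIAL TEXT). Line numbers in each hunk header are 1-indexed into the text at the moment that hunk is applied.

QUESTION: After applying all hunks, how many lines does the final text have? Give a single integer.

Hunk 1: at line 1 remove [gtig,muff,jwwxc] add [rqsv,evxg,abyss] -> 11 lines: gurgu vwyn rqsv evxg abyss efmfb akr sobna siyp qfl wwzg
Hunk 2: at line 1 remove [rqsv] add [nqja,pady,flf] -> 13 lines: gurgu vwyn nqja pady flf evxg abyss efmfb akr sobna siyp qfl wwzg
Hunk 3: at line 4 remove [evxg,abyss,efmfb] add [mzktr,ybp,fzejb] -> 13 lines: gurgu vwyn nqja pady flf mzktr ybp fzejb akr sobna siyp qfl wwzg
Hunk 4: at line 8 remove [akr,sobna] add [ohu] -> 12 lines: gurgu vwyn nqja pady flf mzktr ybp fzejb ohu siyp qfl wwzg
Hunk 5: at line 7 remove [fzejb] add [ede] -> 12 lines: gurgu vwyn nqja pady flf mzktr ybp ede ohu siyp qfl wwzg
Hunk 6: at line 4 remove [flf,mzktr,ybp] add [ryku] -> 10 lines: gurgu vwyn nqja pady ryku ede ohu siyp qfl wwzg
Hunk 7: at line 2 remove [pady,ryku,ede] add [lwuan,lymwe,oxeln] -> 10 lines: gurgu vwyn nqja lwuan lymwe oxeln ohu siyp qfl wwzg
Final line count: 10

Answer: 10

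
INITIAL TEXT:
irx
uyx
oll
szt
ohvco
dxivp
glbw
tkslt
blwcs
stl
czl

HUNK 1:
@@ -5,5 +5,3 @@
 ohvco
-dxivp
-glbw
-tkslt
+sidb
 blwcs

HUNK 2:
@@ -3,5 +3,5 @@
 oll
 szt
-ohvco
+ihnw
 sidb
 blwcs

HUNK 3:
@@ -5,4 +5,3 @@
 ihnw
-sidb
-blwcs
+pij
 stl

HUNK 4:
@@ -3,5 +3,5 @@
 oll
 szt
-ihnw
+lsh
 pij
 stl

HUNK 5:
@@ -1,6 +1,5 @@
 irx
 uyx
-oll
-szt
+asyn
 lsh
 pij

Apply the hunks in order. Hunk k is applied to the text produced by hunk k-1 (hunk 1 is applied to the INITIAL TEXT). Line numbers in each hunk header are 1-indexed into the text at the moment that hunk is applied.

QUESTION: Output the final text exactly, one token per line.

Hunk 1: at line 5 remove [dxivp,glbw,tkslt] add [sidb] -> 9 lines: irx uyx oll szt ohvco sidb blwcs stl czl
Hunk 2: at line 3 remove [ohvco] add [ihnw] -> 9 lines: irx uyx oll szt ihnw sidb blwcs stl czl
Hunk 3: at line 5 remove [sidb,blwcs] add [pij] -> 8 lines: irx uyx oll szt ihnw pij stl czl
Hunk 4: at line 3 remove [ihnw] add [lsh] -> 8 lines: irx uyx oll szt lsh pij stl czl
Hunk 5: at line 1 remove [oll,szt] add [asyn] -> 7 lines: irx uyx asyn lsh pij stl czl

Answer: irx
uyx
asyn
lsh
pij
stl
czl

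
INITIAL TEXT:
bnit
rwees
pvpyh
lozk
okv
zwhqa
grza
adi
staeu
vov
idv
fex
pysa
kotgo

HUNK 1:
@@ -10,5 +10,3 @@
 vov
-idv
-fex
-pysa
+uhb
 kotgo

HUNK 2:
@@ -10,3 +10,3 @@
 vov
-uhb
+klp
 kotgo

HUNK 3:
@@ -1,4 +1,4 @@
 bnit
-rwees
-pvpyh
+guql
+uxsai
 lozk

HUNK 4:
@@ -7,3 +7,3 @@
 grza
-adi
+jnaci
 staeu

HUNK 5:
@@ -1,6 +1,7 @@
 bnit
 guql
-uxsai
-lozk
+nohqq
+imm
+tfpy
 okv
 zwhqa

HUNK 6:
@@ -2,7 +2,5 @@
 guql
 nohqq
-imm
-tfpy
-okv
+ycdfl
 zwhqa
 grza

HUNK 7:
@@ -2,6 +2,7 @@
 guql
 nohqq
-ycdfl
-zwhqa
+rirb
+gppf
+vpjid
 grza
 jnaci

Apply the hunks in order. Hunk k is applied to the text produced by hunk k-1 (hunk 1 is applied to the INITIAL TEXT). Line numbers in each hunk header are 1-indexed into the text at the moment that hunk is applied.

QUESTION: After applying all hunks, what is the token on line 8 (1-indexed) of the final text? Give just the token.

Answer: jnaci

Derivation:
Hunk 1: at line 10 remove [idv,fex,pysa] add [uhb] -> 12 lines: bnit rwees pvpyh lozk okv zwhqa grza adi staeu vov uhb kotgo
Hunk 2: at line 10 remove [uhb] add [klp] -> 12 lines: bnit rwees pvpyh lozk okv zwhqa grza adi staeu vov klp kotgo
Hunk 3: at line 1 remove [rwees,pvpyh] add [guql,uxsai] -> 12 lines: bnit guql uxsai lozk okv zwhqa grza adi staeu vov klp kotgo
Hunk 4: at line 7 remove [adi] add [jnaci] -> 12 lines: bnit guql uxsai lozk okv zwhqa grza jnaci staeu vov klp kotgo
Hunk 5: at line 1 remove [uxsai,lozk] add [nohqq,imm,tfpy] -> 13 lines: bnit guql nohqq imm tfpy okv zwhqa grza jnaci staeu vov klp kotgo
Hunk 6: at line 2 remove [imm,tfpy,okv] add [ycdfl] -> 11 lines: bnit guql nohqq ycdfl zwhqa grza jnaci staeu vov klp kotgo
Hunk 7: at line 2 remove [ycdfl,zwhqa] add [rirb,gppf,vpjid] -> 12 lines: bnit guql nohqq rirb gppf vpjid grza jnaci staeu vov klp kotgo
Final line 8: jnaci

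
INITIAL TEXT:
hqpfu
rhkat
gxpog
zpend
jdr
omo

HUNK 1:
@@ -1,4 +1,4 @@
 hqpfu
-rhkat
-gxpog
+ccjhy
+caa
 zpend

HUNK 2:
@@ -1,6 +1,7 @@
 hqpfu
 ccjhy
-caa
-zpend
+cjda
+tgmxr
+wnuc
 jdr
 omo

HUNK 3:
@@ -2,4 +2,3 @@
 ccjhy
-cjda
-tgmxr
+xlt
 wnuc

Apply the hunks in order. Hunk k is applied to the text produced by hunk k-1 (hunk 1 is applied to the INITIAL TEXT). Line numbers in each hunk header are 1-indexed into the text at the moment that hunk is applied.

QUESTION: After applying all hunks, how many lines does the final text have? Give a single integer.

Hunk 1: at line 1 remove [rhkat,gxpog] add [ccjhy,caa] -> 6 lines: hqpfu ccjhy caa zpend jdr omo
Hunk 2: at line 1 remove [caa,zpend] add [cjda,tgmxr,wnuc] -> 7 lines: hqpfu ccjhy cjda tgmxr wnuc jdr omo
Hunk 3: at line 2 remove [cjda,tgmxr] add [xlt] -> 6 lines: hqpfu ccjhy xlt wnuc jdr omo
Final line count: 6

Answer: 6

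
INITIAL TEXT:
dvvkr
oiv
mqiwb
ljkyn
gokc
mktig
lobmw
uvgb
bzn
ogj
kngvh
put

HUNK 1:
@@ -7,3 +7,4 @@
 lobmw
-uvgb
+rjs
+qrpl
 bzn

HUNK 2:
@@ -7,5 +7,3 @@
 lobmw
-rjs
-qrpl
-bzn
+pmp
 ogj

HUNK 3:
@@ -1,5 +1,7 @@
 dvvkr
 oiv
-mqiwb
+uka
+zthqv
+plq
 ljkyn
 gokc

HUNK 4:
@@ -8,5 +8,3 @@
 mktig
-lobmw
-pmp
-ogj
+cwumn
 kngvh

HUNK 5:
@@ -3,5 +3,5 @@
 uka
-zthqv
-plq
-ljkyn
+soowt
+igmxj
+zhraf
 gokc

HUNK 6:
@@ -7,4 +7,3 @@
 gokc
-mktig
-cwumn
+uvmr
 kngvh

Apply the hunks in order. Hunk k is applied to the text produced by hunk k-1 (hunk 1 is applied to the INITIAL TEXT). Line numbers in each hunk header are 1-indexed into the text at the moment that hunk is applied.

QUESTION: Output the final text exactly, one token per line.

Hunk 1: at line 7 remove [uvgb] add [rjs,qrpl] -> 13 lines: dvvkr oiv mqiwb ljkyn gokc mktig lobmw rjs qrpl bzn ogj kngvh put
Hunk 2: at line 7 remove [rjs,qrpl,bzn] add [pmp] -> 11 lines: dvvkr oiv mqiwb ljkyn gokc mktig lobmw pmp ogj kngvh put
Hunk 3: at line 1 remove [mqiwb] add [uka,zthqv,plq] -> 13 lines: dvvkr oiv uka zthqv plq ljkyn gokc mktig lobmw pmp ogj kngvh put
Hunk 4: at line 8 remove [lobmw,pmp,ogj] add [cwumn] -> 11 lines: dvvkr oiv uka zthqv plq ljkyn gokc mktig cwumn kngvh put
Hunk 5: at line 3 remove [zthqv,plq,ljkyn] add [soowt,igmxj,zhraf] -> 11 lines: dvvkr oiv uka soowt igmxj zhraf gokc mktig cwumn kngvh put
Hunk 6: at line 7 remove [mktig,cwumn] add [uvmr] -> 10 lines: dvvkr oiv uka soowt igmxj zhraf gokc uvmr kngvh put

Answer: dvvkr
oiv
uka
soowt
igmxj
zhraf
gokc
uvmr
kngvh
put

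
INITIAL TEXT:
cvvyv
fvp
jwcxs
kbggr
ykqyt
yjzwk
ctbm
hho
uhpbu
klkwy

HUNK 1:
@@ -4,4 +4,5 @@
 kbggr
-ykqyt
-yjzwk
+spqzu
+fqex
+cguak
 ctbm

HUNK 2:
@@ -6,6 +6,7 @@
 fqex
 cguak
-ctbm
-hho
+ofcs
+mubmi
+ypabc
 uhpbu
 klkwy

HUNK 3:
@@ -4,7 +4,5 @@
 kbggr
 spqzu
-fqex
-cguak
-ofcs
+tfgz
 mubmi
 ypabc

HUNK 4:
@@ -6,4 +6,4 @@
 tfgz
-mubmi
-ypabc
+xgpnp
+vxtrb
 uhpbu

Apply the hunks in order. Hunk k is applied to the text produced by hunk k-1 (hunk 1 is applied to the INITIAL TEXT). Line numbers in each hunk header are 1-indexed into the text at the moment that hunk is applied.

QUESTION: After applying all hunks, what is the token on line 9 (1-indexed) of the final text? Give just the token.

Answer: uhpbu

Derivation:
Hunk 1: at line 4 remove [ykqyt,yjzwk] add [spqzu,fqex,cguak] -> 11 lines: cvvyv fvp jwcxs kbggr spqzu fqex cguak ctbm hho uhpbu klkwy
Hunk 2: at line 6 remove [ctbm,hho] add [ofcs,mubmi,ypabc] -> 12 lines: cvvyv fvp jwcxs kbggr spqzu fqex cguak ofcs mubmi ypabc uhpbu klkwy
Hunk 3: at line 4 remove [fqex,cguak,ofcs] add [tfgz] -> 10 lines: cvvyv fvp jwcxs kbggr spqzu tfgz mubmi ypabc uhpbu klkwy
Hunk 4: at line 6 remove [mubmi,ypabc] add [xgpnp,vxtrb] -> 10 lines: cvvyv fvp jwcxs kbggr spqzu tfgz xgpnp vxtrb uhpbu klkwy
Final line 9: uhpbu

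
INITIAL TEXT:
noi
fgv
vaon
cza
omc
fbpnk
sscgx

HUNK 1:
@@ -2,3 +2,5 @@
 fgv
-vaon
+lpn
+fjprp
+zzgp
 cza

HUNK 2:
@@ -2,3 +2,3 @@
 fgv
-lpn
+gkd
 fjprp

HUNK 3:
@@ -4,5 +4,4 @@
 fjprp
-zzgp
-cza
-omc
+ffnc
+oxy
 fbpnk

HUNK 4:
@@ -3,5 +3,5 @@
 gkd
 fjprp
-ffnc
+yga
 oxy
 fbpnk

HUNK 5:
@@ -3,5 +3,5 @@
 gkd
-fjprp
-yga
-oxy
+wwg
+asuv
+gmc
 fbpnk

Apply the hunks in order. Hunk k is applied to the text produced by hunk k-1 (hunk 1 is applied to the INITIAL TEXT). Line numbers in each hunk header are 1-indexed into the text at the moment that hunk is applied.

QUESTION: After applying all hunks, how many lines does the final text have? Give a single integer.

Answer: 8

Derivation:
Hunk 1: at line 2 remove [vaon] add [lpn,fjprp,zzgp] -> 9 lines: noi fgv lpn fjprp zzgp cza omc fbpnk sscgx
Hunk 2: at line 2 remove [lpn] add [gkd] -> 9 lines: noi fgv gkd fjprp zzgp cza omc fbpnk sscgx
Hunk 3: at line 4 remove [zzgp,cza,omc] add [ffnc,oxy] -> 8 lines: noi fgv gkd fjprp ffnc oxy fbpnk sscgx
Hunk 4: at line 3 remove [ffnc] add [yga] -> 8 lines: noi fgv gkd fjprp yga oxy fbpnk sscgx
Hunk 5: at line 3 remove [fjprp,yga,oxy] add [wwg,asuv,gmc] -> 8 lines: noi fgv gkd wwg asuv gmc fbpnk sscgx
Final line count: 8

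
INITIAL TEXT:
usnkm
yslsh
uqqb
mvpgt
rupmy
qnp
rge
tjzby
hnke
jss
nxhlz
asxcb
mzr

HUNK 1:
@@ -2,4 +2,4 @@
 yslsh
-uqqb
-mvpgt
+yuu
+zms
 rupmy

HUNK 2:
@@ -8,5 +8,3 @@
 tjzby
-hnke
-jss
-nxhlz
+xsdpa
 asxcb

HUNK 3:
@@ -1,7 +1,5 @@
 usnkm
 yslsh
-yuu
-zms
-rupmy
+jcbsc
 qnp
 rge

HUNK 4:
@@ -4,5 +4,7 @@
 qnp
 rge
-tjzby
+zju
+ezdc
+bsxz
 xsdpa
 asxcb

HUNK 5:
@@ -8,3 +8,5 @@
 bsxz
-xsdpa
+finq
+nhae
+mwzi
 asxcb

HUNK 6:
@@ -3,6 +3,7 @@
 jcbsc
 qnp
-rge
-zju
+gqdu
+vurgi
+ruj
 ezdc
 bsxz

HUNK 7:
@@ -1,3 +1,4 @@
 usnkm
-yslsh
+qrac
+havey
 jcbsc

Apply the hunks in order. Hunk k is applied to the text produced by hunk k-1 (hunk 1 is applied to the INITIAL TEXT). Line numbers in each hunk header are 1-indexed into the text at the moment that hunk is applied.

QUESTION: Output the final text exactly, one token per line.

Answer: usnkm
qrac
havey
jcbsc
qnp
gqdu
vurgi
ruj
ezdc
bsxz
finq
nhae
mwzi
asxcb
mzr

Derivation:
Hunk 1: at line 2 remove [uqqb,mvpgt] add [yuu,zms] -> 13 lines: usnkm yslsh yuu zms rupmy qnp rge tjzby hnke jss nxhlz asxcb mzr
Hunk 2: at line 8 remove [hnke,jss,nxhlz] add [xsdpa] -> 11 lines: usnkm yslsh yuu zms rupmy qnp rge tjzby xsdpa asxcb mzr
Hunk 3: at line 1 remove [yuu,zms,rupmy] add [jcbsc] -> 9 lines: usnkm yslsh jcbsc qnp rge tjzby xsdpa asxcb mzr
Hunk 4: at line 4 remove [tjzby] add [zju,ezdc,bsxz] -> 11 lines: usnkm yslsh jcbsc qnp rge zju ezdc bsxz xsdpa asxcb mzr
Hunk 5: at line 8 remove [xsdpa] add [finq,nhae,mwzi] -> 13 lines: usnkm yslsh jcbsc qnp rge zju ezdc bsxz finq nhae mwzi asxcb mzr
Hunk 6: at line 3 remove [rge,zju] add [gqdu,vurgi,ruj] -> 14 lines: usnkm yslsh jcbsc qnp gqdu vurgi ruj ezdc bsxz finq nhae mwzi asxcb mzr
Hunk 7: at line 1 remove [yslsh] add [qrac,havey] -> 15 lines: usnkm qrac havey jcbsc qnp gqdu vurgi ruj ezdc bsxz finq nhae mwzi asxcb mzr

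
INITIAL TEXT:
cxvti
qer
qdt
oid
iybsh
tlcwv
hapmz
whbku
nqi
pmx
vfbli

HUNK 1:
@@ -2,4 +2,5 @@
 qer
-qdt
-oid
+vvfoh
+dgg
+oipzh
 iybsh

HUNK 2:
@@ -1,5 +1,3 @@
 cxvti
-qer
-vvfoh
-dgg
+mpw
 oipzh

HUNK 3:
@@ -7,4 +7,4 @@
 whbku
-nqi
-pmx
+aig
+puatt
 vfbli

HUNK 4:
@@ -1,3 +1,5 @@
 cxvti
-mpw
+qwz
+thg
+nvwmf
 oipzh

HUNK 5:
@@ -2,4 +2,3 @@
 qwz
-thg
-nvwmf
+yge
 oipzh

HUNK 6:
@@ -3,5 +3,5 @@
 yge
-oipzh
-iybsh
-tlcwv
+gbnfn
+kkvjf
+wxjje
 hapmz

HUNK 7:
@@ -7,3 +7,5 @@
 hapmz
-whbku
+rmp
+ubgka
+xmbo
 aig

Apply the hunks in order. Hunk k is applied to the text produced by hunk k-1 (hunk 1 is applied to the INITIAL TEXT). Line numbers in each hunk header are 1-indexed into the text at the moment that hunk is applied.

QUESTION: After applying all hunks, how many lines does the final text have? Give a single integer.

Answer: 13

Derivation:
Hunk 1: at line 2 remove [qdt,oid] add [vvfoh,dgg,oipzh] -> 12 lines: cxvti qer vvfoh dgg oipzh iybsh tlcwv hapmz whbku nqi pmx vfbli
Hunk 2: at line 1 remove [qer,vvfoh,dgg] add [mpw] -> 10 lines: cxvti mpw oipzh iybsh tlcwv hapmz whbku nqi pmx vfbli
Hunk 3: at line 7 remove [nqi,pmx] add [aig,puatt] -> 10 lines: cxvti mpw oipzh iybsh tlcwv hapmz whbku aig puatt vfbli
Hunk 4: at line 1 remove [mpw] add [qwz,thg,nvwmf] -> 12 lines: cxvti qwz thg nvwmf oipzh iybsh tlcwv hapmz whbku aig puatt vfbli
Hunk 5: at line 2 remove [thg,nvwmf] add [yge] -> 11 lines: cxvti qwz yge oipzh iybsh tlcwv hapmz whbku aig puatt vfbli
Hunk 6: at line 3 remove [oipzh,iybsh,tlcwv] add [gbnfn,kkvjf,wxjje] -> 11 lines: cxvti qwz yge gbnfn kkvjf wxjje hapmz whbku aig puatt vfbli
Hunk 7: at line 7 remove [whbku] add [rmp,ubgka,xmbo] -> 13 lines: cxvti qwz yge gbnfn kkvjf wxjje hapmz rmp ubgka xmbo aig puatt vfbli
Final line count: 13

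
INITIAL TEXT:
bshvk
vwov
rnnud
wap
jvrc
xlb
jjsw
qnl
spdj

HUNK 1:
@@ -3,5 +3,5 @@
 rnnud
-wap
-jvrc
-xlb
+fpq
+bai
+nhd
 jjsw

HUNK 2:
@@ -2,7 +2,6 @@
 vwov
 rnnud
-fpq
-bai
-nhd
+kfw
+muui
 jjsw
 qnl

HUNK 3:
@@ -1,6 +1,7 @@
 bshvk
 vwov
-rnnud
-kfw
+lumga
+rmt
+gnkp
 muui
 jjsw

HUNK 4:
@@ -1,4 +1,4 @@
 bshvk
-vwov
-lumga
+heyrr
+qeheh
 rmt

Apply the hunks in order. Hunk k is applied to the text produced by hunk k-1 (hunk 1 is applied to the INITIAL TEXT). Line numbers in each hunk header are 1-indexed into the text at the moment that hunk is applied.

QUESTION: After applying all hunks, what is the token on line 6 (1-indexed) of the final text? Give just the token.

Answer: muui

Derivation:
Hunk 1: at line 3 remove [wap,jvrc,xlb] add [fpq,bai,nhd] -> 9 lines: bshvk vwov rnnud fpq bai nhd jjsw qnl spdj
Hunk 2: at line 2 remove [fpq,bai,nhd] add [kfw,muui] -> 8 lines: bshvk vwov rnnud kfw muui jjsw qnl spdj
Hunk 3: at line 1 remove [rnnud,kfw] add [lumga,rmt,gnkp] -> 9 lines: bshvk vwov lumga rmt gnkp muui jjsw qnl spdj
Hunk 4: at line 1 remove [vwov,lumga] add [heyrr,qeheh] -> 9 lines: bshvk heyrr qeheh rmt gnkp muui jjsw qnl spdj
Final line 6: muui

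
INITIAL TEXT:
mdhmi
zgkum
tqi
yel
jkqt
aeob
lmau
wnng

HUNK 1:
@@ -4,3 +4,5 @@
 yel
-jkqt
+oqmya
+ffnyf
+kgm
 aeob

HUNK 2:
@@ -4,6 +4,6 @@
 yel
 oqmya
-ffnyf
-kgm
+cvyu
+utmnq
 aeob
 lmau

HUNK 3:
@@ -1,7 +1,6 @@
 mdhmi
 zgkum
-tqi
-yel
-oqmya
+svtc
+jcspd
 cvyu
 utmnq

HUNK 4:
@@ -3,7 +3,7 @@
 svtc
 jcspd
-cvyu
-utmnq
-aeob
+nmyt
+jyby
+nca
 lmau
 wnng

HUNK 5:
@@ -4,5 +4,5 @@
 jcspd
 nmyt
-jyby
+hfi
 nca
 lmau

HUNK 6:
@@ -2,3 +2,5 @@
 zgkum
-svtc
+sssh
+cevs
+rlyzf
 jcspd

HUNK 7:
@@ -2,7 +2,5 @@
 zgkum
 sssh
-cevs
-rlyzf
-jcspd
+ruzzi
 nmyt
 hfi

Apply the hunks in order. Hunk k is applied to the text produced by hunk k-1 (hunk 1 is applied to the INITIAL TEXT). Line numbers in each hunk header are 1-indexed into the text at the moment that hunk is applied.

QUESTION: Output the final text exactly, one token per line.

Hunk 1: at line 4 remove [jkqt] add [oqmya,ffnyf,kgm] -> 10 lines: mdhmi zgkum tqi yel oqmya ffnyf kgm aeob lmau wnng
Hunk 2: at line 4 remove [ffnyf,kgm] add [cvyu,utmnq] -> 10 lines: mdhmi zgkum tqi yel oqmya cvyu utmnq aeob lmau wnng
Hunk 3: at line 1 remove [tqi,yel,oqmya] add [svtc,jcspd] -> 9 lines: mdhmi zgkum svtc jcspd cvyu utmnq aeob lmau wnng
Hunk 4: at line 3 remove [cvyu,utmnq,aeob] add [nmyt,jyby,nca] -> 9 lines: mdhmi zgkum svtc jcspd nmyt jyby nca lmau wnng
Hunk 5: at line 4 remove [jyby] add [hfi] -> 9 lines: mdhmi zgkum svtc jcspd nmyt hfi nca lmau wnng
Hunk 6: at line 2 remove [svtc] add [sssh,cevs,rlyzf] -> 11 lines: mdhmi zgkum sssh cevs rlyzf jcspd nmyt hfi nca lmau wnng
Hunk 7: at line 2 remove [cevs,rlyzf,jcspd] add [ruzzi] -> 9 lines: mdhmi zgkum sssh ruzzi nmyt hfi nca lmau wnng

Answer: mdhmi
zgkum
sssh
ruzzi
nmyt
hfi
nca
lmau
wnng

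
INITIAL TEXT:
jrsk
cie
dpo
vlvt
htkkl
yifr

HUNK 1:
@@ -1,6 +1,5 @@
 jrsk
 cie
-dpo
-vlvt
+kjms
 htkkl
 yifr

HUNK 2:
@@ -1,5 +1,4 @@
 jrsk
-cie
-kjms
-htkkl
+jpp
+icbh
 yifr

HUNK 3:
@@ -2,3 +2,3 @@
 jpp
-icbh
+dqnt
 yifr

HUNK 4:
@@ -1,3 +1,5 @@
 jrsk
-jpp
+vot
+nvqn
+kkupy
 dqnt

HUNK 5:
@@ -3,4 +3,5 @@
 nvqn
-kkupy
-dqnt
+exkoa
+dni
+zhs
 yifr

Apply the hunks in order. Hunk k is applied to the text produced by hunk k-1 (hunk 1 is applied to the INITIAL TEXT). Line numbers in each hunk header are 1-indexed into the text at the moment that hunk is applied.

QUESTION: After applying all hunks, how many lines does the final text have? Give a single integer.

Hunk 1: at line 1 remove [dpo,vlvt] add [kjms] -> 5 lines: jrsk cie kjms htkkl yifr
Hunk 2: at line 1 remove [cie,kjms,htkkl] add [jpp,icbh] -> 4 lines: jrsk jpp icbh yifr
Hunk 3: at line 2 remove [icbh] add [dqnt] -> 4 lines: jrsk jpp dqnt yifr
Hunk 4: at line 1 remove [jpp] add [vot,nvqn,kkupy] -> 6 lines: jrsk vot nvqn kkupy dqnt yifr
Hunk 5: at line 3 remove [kkupy,dqnt] add [exkoa,dni,zhs] -> 7 lines: jrsk vot nvqn exkoa dni zhs yifr
Final line count: 7

Answer: 7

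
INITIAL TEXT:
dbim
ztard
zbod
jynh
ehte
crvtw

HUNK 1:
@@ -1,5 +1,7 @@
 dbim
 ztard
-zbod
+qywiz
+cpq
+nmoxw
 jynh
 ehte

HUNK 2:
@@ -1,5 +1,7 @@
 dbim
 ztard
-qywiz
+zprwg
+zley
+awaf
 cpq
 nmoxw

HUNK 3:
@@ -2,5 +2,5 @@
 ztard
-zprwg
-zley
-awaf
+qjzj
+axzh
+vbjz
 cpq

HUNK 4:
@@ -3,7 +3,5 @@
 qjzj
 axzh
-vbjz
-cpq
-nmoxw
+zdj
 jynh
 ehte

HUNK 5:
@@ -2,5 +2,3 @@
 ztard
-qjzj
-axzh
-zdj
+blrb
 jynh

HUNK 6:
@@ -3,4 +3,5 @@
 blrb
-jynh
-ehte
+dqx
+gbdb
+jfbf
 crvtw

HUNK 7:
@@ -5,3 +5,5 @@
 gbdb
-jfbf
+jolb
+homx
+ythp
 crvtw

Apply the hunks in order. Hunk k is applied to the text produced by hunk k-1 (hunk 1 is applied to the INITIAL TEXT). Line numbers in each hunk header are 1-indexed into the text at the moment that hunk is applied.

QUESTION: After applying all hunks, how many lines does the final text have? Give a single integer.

Answer: 9

Derivation:
Hunk 1: at line 1 remove [zbod] add [qywiz,cpq,nmoxw] -> 8 lines: dbim ztard qywiz cpq nmoxw jynh ehte crvtw
Hunk 2: at line 1 remove [qywiz] add [zprwg,zley,awaf] -> 10 lines: dbim ztard zprwg zley awaf cpq nmoxw jynh ehte crvtw
Hunk 3: at line 2 remove [zprwg,zley,awaf] add [qjzj,axzh,vbjz] -> 10 lines: dbim ztard qjzj axzh vbjz cpq nmoxw jynh ehte crvtw
Hunk 4: at line 3 remove [vbjz,cpq,nmoxw] add [zdj] -> 8 lines: dbim ztard qjzj axzh zdj jynh ehte crvtw
Hunk 5: at line 2 remove [qjzj,axzh,zdj] add [blrb] -> 6 lines: dbim ztard blrb jynh ehte crvtw
Hunk 6: at line 3 remove [jynh,ehte] add [dqx,gbdb,jfbf] -> 7 lines: dbim ztard blrb dqx gbdb jfbf crvtw
Hunk 7: at line 5 remove [jfbf] add [jolb,homx,ythp] -> 9 lines: dbim ztard blrb dqx gbdb jolb homx ythp crvtw
Final line count: 9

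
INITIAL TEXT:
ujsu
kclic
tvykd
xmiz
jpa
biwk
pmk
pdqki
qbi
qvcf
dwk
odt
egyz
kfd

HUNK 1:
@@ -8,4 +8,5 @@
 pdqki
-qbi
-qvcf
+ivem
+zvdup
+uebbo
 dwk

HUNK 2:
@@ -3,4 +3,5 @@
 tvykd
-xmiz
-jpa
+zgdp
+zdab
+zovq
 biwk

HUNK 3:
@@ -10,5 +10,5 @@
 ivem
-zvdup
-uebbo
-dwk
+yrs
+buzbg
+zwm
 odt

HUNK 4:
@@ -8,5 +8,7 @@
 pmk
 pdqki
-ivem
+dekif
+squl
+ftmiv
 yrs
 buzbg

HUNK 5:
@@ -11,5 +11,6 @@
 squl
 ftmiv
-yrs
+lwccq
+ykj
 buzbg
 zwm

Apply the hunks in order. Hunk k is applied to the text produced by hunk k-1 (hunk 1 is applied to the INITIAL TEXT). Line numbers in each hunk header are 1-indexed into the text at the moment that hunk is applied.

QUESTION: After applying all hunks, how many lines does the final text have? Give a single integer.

Answer: 19

Derivation:
Hunk 1: at line 8 remove [qbi,qvcf] add [ivem,zvdup,uebbo] -> 15 lines: ujsu kclic tvykd xmiz jpa biwk pmk pdqki ivem zvdup uebbo dwk odt egyz kfd
Hunk 2: at line 3 remove [xmiz,jpa] add [zgdp,zdab,zovq] -> 16 lines: ujsu kclic tvykd zgdp zdab zovq biwk pmk pdqki ivem zvdup uebbo dwk odt egyz kfd
Hunk 3: at line 10 remove [zvdup,uebbo,dwk] add [yrs,buzbg,zwm] -> 16 lines: ujsu kclic tvykd zgdp zdab zovq biwk pmk pdqki ivem yrs buzbg zwm odt egyz kfd
Hunk 4: at line 8 remove [ivem] add [dekif,squl,ftmiv] -> 18 lines: ujsu kclic tvykd zgdp zdab zovq biwk pmk pdqki dekif squl ftmiv yrs buzbg zwm odt egyz kfd
Hunk 5: at line 11 remove [yrs] add [lwccq,ykj] -> 19 lines: ujsu kclic tvykd zgdp zdab zovq biwk pmk pdqki dekif squl ftmiv lwccq ykj buzbg zwm odt egyz kfd
Final line count: 19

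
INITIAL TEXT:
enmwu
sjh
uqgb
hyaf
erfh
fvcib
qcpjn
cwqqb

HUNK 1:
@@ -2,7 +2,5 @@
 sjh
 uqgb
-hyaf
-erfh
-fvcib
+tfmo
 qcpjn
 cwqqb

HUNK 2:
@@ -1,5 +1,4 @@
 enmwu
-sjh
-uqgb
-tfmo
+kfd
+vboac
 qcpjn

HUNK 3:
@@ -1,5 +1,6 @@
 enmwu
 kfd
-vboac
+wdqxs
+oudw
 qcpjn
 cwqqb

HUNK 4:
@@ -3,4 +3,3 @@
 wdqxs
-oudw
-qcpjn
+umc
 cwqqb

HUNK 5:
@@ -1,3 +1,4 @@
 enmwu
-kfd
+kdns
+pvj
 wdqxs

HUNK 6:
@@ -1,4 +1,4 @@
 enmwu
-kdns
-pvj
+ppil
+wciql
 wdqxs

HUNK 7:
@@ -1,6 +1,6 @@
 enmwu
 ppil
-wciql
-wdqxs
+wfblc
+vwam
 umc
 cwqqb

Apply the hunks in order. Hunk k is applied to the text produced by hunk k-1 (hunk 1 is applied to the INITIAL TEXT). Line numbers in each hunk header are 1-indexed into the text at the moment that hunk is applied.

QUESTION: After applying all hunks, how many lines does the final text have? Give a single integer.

Answer: 6

Derivation:
Hunk 1: at line 2 remove [hyaf,erfh,fvcib] add [tfmo] -> 6 lines: enmwu sjh uqgb tfmo qcpjn cwqqb
Hunk 2: at line 1 remove [sjh,uqgb,tfmo] add [kfd,vboac] -> 5 lines: enmwu kfd vboac qcpjn cwqqb
Hunk 3: at line 1 remove [vboac] add [wdqxs,oudw] -> 6 lines: enmwu kfd wdqxs oudw qcpjn cwqqb
Hunk 4: at line 3 remove [oudw,qcpjn] add [umc] -> 5 lines: enmwu kfd wdqxs umc cwqqb
Hunk 5: at line 1 remove [kfd] add [kdns,pvj] -> 6 lines: enmwu kdns pvj wdqxs umc cwqqb
Hunk 6: at line 1 remove [kdns,pvj] add [ppil,wciql] -> 6 lines: enmwu ppil wciql wdqxs umc cwqqb
Hunk 7: at line 1 remove [wciql,wdqxs] add [wfblc,vwam] -> 6 lines: enmwu ppil wfblc vwam umc cwqqb
Final line count: 6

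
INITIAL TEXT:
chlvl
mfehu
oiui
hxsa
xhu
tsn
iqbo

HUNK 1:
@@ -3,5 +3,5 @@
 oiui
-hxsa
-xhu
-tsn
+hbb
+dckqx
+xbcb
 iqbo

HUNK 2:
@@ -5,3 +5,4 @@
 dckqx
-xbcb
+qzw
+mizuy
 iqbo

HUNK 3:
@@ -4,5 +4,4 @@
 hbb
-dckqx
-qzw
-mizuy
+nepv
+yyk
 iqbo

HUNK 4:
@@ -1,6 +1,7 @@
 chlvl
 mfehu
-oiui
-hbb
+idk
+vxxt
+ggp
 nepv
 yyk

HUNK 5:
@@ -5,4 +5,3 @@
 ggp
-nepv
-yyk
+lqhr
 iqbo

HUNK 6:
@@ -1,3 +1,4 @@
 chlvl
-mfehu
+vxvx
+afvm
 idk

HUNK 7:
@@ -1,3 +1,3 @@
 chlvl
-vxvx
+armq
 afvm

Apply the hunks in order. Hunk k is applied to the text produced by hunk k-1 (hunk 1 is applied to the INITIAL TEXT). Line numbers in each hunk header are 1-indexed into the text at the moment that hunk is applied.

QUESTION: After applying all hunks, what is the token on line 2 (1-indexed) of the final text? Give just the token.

Answer: armq

Derivation:
Hunk 1: at line 3 remove [hxsa,xhu,tsn] add [hbb,dckqx,xbcb] -> 7 lines: chlvl mfehu oiui hbb dckqx xbcb iqbo
Hunk 2: at line 5 remove [xbcb] add [qzw,mizuy] -> 8 lines: chlvl mfehu oiui hbb dckqx qzw mizuy iqbo
Hunk 3: at line 4 remove [dckqx,qzw,mizuy] add [nepv,yyk] -> 7 lines: chlvl mfehu oiui hbb nepv yyk iqbo
Hunk 4: at line 1 remove [oiui,hbb] add [idk,vxxt,ggp] -> 8 lines: chlvl mfehu idk vxxt ggp nepv yyk iqbo
Hunk 5: at line 5 remove [nepv,yyk] add [lqhr] -> 7 lines: chlvl mfehu idk vxxt ggp lqhr iqbo
Hunk 6: at line 1 remove [mfehu] add [vxvx,afvm] -> 8 lines: chlvl vxvx afvm idk vxxt ggp lqhr iqbo
Hunk 7: at line 1 remove [vxvx] add [armq] -> 8 lines: chlvl armq afvm idk vxxt ggp lqhr iqbo
Final line 2: armq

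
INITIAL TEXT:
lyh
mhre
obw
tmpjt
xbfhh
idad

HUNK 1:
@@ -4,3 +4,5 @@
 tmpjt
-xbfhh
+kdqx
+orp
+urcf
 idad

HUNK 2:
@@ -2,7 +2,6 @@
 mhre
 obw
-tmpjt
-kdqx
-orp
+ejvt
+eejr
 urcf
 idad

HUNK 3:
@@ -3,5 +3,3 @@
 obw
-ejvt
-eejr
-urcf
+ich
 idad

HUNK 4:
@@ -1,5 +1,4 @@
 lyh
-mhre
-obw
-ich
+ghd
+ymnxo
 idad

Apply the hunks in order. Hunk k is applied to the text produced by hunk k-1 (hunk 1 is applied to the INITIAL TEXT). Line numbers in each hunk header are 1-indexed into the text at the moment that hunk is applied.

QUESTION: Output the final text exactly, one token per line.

Hunk 1: at line 4 remove [xbfhh] add [kdqx,orp,urcf] -> 8 lines: lyh mhre obw tmpjt kdqx orp urcf idad
Hunk 2: at line 2 remove [tmpjt,kdqx,orp] add [ejvt,eejr] -> 7 lines: lyh mhre obw ejvt eejr urcf idad
Hunk 3: at line 3 remove [ejvt,eejr,urcf] add [ich] -> 5 lines: lyh mhre obw ich idad
Hunk 4: at line 1 remove [mhre,obw,ich] add [ghd,ymnxo] -> 4 lines: lyh ghd ymnxo idad

Answer: lyh
ghd
ymnxo
idad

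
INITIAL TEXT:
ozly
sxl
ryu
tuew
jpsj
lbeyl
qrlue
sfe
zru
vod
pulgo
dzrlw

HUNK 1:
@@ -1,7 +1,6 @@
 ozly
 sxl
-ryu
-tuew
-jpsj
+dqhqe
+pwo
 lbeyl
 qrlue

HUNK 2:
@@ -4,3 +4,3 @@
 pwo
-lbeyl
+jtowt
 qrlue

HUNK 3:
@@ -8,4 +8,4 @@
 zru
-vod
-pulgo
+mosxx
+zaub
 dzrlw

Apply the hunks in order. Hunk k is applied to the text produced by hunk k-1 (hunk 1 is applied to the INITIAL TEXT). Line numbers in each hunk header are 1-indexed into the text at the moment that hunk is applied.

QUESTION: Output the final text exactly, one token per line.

Hunk 1: at line 1 remove [ryu,tuew,jpsj] add [dqhqe,pwo] -> 11 lines: ozly sxl dqhqe pwo lbeyl qrlue sfe zru vod pulgo dzrlw
Hunk 2: at line 4 remove [lbeyl] add [jtowt] -> 11 lines: ozly sxl dqhqe pwo jtowt qrlue sfe zru vod pulgo dzrlw
Hunk 3: at line 8 remove [vod,pulgo] add [mosxx,zaub] -> 11 lines: ozly sxl dqhqe pwo jtowt qrlue sfe zru mosxx zaub dzrlw

Answer: ozly
sxl
dqhqe
pwo
jtowt
qrlue
sfe
zru
mosxx
zaub
dzrlw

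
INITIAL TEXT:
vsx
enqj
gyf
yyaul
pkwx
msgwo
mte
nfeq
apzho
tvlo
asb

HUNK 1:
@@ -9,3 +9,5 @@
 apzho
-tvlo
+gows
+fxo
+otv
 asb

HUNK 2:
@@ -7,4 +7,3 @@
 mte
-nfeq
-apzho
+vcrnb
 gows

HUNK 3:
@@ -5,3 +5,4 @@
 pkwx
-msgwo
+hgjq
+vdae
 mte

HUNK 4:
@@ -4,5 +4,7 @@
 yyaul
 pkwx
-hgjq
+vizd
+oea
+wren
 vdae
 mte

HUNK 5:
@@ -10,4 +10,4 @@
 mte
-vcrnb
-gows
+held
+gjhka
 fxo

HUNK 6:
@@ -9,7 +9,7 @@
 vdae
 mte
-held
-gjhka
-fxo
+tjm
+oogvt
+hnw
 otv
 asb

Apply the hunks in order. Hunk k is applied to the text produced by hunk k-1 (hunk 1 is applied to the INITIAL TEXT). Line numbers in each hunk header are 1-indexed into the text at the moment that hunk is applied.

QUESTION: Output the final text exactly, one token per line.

Hunk 1: at line 9 remove [tvlo] add [gows,fxo,otv] -> 13 lines: vsx enqj gyf yyaul pkwx msgwo mte nfeq apzho gows fxo otv asb
Hunk 2: at line 7 remove [nfeq,apzho] add [vcrnb] -> 12 lines: vsx enqj gyf yyaul pkwx msgwo mte vcrnb gows fxo otv asb
Hunk 3: at line 5 remove [msgwo] add [hgjq,vdae] -> 13 lines: vsx enqj gyf yyaul pkwx hgjq vdae mte vcrnb gows fxo otv asb
Hunk 4: at line 4 remove [hgjq] add [vizd,oea,wren] -> 15 lines: vsx enqj gyf yyaul pkwx vizd oea wren vdae mte vcrnb gows fxo otv asb
Hunk 5: at line 10 remove [vcrnb,gows] add [held,gjhka] -> 15 lines: vsx enqj gyf yyaul pkwx vizd oea wren vdae mte held gjhka fxo otv asb
Hunk 6: at line 9 remove [held,gjhka,fxo] add [tjm,oogvt,hnw] -> 15 lines: vsx enqj gyf yyaul pkwx vizd oea wren vdae mte tjm oogvt hnw otv asb

Answer: vsx
enqj
gyf
yyaul
pkwx
vizd
oea
wren
vdae
mte
tjm
oogvt
hnw
otv
asb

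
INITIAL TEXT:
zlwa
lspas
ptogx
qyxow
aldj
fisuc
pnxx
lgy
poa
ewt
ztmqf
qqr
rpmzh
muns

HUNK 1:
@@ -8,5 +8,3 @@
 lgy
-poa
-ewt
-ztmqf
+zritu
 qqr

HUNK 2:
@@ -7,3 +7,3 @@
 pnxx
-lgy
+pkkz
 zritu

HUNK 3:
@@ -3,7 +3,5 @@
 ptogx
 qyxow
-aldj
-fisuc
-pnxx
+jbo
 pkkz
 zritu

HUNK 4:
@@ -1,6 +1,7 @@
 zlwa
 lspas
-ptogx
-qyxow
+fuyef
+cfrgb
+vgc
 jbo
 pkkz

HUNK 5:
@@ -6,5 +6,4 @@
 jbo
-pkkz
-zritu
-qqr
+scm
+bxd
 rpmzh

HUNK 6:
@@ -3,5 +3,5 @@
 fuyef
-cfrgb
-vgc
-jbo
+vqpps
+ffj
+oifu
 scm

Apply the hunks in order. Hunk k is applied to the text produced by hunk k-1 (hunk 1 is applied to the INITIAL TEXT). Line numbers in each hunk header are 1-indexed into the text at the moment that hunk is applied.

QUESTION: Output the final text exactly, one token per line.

Hunk 1: at line 8 remove [poa,ewt,ztmqf] add [zritu] -> 12 lines: zlwa lspas ptogx qyxow aldj fisuc pnxx lgy zritu qqr rpmzh muns
Hunk 2: at line 7 remove [lgy] add [pkkz] -> 12 lines: zlwa lspas ptogx qyxow aldj fisuc pnxx pkkz zritu qqr rpmzh muns
Hunk 3: at line 3 remove [aldj,fisuc,pnxx] add [jbo] -> 10 lines: zlwa lspas ptogx qyxow jbo pkkz zritu qqr rpmzh muns
Hunk 4: at line 1 remove [ptogx,qyxow] add [fuyef,cfrgb,vgc] -> 11 lines: zlwa lspas fuyef cfrgb vgc jbo pkkz zritu qqr rpmzh muns
Hunk 5: at line 6 remove [pkkz,zritu,qqr] add [scm,bxd] -> 10 lines: zlwa lspas fuyef cfrgb vgc jbo scm bxd rpmzh muns
Hunk 6: at line 3 remove [cfrgb,vgc,jbo] add [vqpps,ffj,oifu] -> 10 lines: zlwa lspas fuyef vqpps ffj oifu scm bxd rpmzh muns

Answer: zlwa
lspas
fuyef
vqpps
ffj
oifu
scm
bxd
rpmzh
muns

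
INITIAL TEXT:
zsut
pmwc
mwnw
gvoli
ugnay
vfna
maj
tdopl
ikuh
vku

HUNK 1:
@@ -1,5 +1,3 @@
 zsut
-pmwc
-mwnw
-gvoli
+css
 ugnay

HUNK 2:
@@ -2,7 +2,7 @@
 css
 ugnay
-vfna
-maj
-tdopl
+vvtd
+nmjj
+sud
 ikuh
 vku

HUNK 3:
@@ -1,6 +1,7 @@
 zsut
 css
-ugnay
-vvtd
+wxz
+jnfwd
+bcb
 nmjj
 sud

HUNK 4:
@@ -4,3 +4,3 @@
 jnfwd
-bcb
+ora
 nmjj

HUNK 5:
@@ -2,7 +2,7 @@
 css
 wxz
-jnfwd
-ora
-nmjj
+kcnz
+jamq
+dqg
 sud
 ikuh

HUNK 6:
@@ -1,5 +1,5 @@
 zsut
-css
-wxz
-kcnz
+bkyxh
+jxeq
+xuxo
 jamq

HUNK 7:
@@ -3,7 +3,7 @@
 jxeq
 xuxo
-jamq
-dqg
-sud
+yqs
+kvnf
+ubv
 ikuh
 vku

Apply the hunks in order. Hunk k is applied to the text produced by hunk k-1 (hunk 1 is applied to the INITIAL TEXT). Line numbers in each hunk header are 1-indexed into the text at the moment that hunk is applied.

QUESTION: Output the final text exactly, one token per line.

Answer: zsut
bkyxh
jxeq
xuxo
yqs
kvnf
ubv
ikuh
vku

Derivation:
Hunk 1: at line 1 remove [pmwc,mwnw,gvoli] add [css] -> 8 lines: zsut css ugnay vfna maj tdopl ikuh vku
Hunk 2: at line 2 remove [vfna,maj,tdopl] add [vvtd,nmjj,sud] -> 8 lines: zsut css ugnay vvtd nmjj sud ikuh vku
Hunk 3: at line 1 remove [ugnay,vvtd] add [wxz,jnfwd,bcb] -> 9 lines: zsut css wxz jnfwd bcb nmjj sud ikuh vku
Hunk 4: at line 4 remove [bcb] add [ora] -> 9 lines: zsut css wxz jnfwd ora nmjj sud ikuh vku
Hunk 5: at line 2 remove [jnfwd,ora,nmjj] add [kcnz,jamq,dqg] -> 9 lines: zsut css wxz kcnz jamq dqg sud ikuh vku
Hunk 6: at line 1 remove [css,wxz,kcnz] add [bkyxh,jxeq,xuxo] -> 9 lines: zsut bkyxh jxeq xuxo jamq dqg sud ikuh vku
Hunk 7: at line 3 remove [jamq,dqg,sud] add [yqs,kvnf,ubv] -> 9 lines: zsut bkyxh jxeq xuxo yqs kvnf ubv ikuh vku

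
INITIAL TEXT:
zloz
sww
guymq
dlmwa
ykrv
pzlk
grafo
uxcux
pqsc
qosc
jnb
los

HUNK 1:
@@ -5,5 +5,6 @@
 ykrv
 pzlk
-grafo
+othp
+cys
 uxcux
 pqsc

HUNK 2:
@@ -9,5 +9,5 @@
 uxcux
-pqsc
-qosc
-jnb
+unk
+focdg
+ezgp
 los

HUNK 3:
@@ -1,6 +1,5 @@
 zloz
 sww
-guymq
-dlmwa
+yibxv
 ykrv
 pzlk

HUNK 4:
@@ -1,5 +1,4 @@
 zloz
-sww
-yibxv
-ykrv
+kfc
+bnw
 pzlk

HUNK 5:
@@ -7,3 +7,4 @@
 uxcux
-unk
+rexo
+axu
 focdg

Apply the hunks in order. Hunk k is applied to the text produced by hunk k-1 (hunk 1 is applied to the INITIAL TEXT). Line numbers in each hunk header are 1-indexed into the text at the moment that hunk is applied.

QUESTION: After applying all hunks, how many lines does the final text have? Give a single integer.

Answer: 12

Derivation:
Hunk 1: at line 5 remove [grafo] add [othp,cys] -> 13 lines: zloz sww guymq dlmwa ykrv pzlk othp cys uxcux pqsc qosc jnb los
Hunk 2: at line 9 remove [pqsc,qosc,jnb] add [unk,focdg,ezgp] -> 13 lines: zloz sww guymq dlmwa ykrv pzlk othp cys uxcux unk focdg ezgp los
Hunk 3: at line 1 remove [guymq,dlmwa] add [yibxv] -> 12 lines: zloz sww yibxv ykrv pzlk othp cys uxcux unk focdg ezgp los
Hunk 4: at line 1 remove [sww,yibxv,ykrv] add [kfc,bnw] -> 11 lines: zloz kfc bnw pzlk othp cys uxcux unk focdg ezgp los
Hunk 5: at line 7 remove [unk] add [rexo,axu] -> 12 lines: zloz kfc bnw pzlk othp cys uxcux rexo axu focdg ezgp los
Final line count: 12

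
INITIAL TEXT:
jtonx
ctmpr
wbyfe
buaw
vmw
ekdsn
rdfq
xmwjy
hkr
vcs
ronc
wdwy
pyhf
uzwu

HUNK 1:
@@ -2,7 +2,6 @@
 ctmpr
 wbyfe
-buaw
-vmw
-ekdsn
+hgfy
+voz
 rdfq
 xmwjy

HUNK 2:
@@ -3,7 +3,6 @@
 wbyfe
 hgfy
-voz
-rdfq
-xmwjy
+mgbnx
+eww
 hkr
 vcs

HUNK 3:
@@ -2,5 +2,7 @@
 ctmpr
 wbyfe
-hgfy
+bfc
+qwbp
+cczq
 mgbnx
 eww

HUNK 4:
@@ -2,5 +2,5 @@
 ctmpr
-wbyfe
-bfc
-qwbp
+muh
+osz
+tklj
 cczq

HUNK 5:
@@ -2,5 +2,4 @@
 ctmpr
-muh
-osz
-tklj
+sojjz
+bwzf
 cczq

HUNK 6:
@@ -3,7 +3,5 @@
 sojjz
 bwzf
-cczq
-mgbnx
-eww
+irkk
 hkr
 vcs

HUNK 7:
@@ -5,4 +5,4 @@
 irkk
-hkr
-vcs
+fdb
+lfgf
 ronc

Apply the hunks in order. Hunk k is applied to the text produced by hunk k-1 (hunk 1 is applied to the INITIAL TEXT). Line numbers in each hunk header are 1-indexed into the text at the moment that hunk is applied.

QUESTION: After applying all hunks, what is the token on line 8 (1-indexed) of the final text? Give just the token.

Answer: ronc

Derivation:
Hunk 1: at line 2 remove [buaw,vmw,ekdsn] add [hgfy,voz] -> 13 lines: jtonx ctmpr wbyfe hgfy voz rdfq xmwjy hkr vcs ronc wdwy pyhf uzwu
Hunk 2: at line 3 remove [voz,rdfq,xmwjy] add [mgbnx,eww] -> 12 lines: jtonx ctmpr wbyfe hgfy mgbnx eww hkr vcs ronc wdwy pyhf uzwu
Hunk 3: at line 2 remove [hgfy] add [bfc,qwbp,cczq] -> 14 lines: jtonx ctmpr wbyfe bfc qwbp cczq mgbnx eww hkr vcs ronc wdwy pyhf uzwu
Hunk 4: at line 2 remove [wbyfe,bfc,qwbp] add [muh,osz,tklj] -> 14 lines: jtonx ctmpr muh osz tklj cczq mgbnx eww hkr vcs ronc wdwy pyhf uzwu
Hunk 5: at line 2 remove [muh,osz,tklj] add [sojjz,bwzf] -> 13 lines: jtonx ctmpr sojjz bwzf cczq mgbnx eww hkr vcs ronc wdwy pyhf uzwu
Hunk 6: at line 3 remove [cczq,mgbnx,eww] add [irkk] -> 11 lines: jtonx ctmpr sojjz bwzf irkk hkr vcs ronc wdwy pyhf uzwu
Hunk 7: at line 5 remove [hkr,vcs] add [fdb,lfgf] -> 11 lines: jtonx ctmpr sojjz bwzf irkk fdb lfgf ronc wdwy pyhf uzwu
Final line 8: ronc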